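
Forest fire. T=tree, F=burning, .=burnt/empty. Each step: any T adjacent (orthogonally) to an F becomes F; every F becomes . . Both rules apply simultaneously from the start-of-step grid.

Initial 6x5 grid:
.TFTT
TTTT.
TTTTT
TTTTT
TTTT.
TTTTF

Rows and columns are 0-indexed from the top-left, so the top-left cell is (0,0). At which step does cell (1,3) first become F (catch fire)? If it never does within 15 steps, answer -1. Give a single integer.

Step 1: cell (1,3)='T' (+4 fires, +2 burnt)
Step 2: cell (1,3)='F' (+6 fires, +4 burnt)
  -> target ignites at step 2
Step 3: cell (1,3)='.' (+7 fires, +6 burnt)
Step 4: cell (1,3)='.' (+6 fires, +7 burnt)
Step 5: cell (1,3)='.' (+2 fires, +6 burnt)
Step 6: cell (1,3)='.' (+0 fires, +2 burnt)
  fire out at step 6

2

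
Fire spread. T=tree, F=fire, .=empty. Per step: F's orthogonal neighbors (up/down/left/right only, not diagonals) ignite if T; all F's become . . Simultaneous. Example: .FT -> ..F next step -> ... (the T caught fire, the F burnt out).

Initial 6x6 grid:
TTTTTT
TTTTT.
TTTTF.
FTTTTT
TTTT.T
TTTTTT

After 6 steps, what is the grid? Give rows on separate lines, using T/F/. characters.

Step 1: 6 trees catch fire, 2 burn out
  TTTTTT
  TTTTF.
  FTTF..
  .FTTFT
  FTTT.T
  TTTTTT
Step 2: 10 trees catch fire, 6 burn out
  TTTTFT
  FTTF..
  .FF...
  ..FF.F
  .FTT.T
  FTTTTT
Step 3: 9 trees catch fire, 10 burn out
  FTTF.F
  .FF...
  ......
  ......
  ..FF.F
  .FTTTT
Step 4: 5 trees catch fire, 9 burn out
  .FF...
  ......
  ......
  ......
  ......
  ..FFTF
Step 5: 1 trees catch fire, 5 burn out
  ......
  ......
  ......
  ......
  ......
  ....F.
Step 6: 0 trees catch fire, 1 burn out
  ......
  ......
  ......
  ......
  ......
  ......

......
......
......
......
......
......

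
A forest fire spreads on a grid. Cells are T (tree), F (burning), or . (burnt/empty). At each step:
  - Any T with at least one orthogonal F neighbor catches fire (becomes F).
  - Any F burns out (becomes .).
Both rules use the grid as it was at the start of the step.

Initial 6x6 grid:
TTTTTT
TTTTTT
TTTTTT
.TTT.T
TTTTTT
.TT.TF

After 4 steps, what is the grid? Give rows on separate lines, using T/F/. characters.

Step 1: 2 trees catch fire, 1 burn out
  TTTTTT
  TTTTTT
  TTTTTT
  .TTT.T
  TTTTTF
  .TT.F.
Step 2: 2 trees catch fire, 2 burn out
  TTTTTT
  TTTTTT
  TTTTTT
  .TTT.F
  TTTTF.
  .TT...
Step 3: 2 trees catch fire, 2 burn out
  TTTTTT
  TTTTTT
  TTTTTF
  .TTT..
  TTTF..
  .TT...
Step 4: 4 trees catch fire, 2 burn out
  TTTTTT
  TTTTTF
  TTTTF.
  .TTF..
  TTF...
  .TT...

TTTTTT
TTTTTF
TTTTF.
.TTF..
TTF...
.TT...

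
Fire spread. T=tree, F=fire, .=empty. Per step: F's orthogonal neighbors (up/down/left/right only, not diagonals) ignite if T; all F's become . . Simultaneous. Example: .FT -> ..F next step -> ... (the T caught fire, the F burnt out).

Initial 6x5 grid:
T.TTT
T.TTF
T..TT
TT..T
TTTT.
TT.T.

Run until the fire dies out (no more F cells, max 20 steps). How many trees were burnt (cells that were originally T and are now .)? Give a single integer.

Answer: 8

Derivation:
Step 1: +3 fires, +1 burnt (F count now 3)
Step 2: +4 fires, +3 burnt (F count now 4)
Step 3: +1 fires, +4 burnt (F count now 1)
Step 4: +0 fires, +1 burnt (F count now 0)
Fire out after step 4
Initially T: 20, now '.': 18
Total burnt (originally-T cells now '.'): 8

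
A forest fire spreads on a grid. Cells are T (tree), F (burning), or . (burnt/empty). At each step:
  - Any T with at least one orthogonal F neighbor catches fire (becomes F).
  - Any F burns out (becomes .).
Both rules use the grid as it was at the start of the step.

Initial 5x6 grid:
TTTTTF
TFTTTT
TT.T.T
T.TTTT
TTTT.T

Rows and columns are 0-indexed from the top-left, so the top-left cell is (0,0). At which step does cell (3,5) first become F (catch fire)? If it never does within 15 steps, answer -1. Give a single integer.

Step 1: cell (3,5)='T' (+6 fires, +2 burnt)
Step 2: cell (3,5)='T' (+7 fires, +6 burnt)
Step 3: cell (3,5)='F' (+3 fires, +7 burnt)
  -> target ignites at step 3
Step 4: cell (3,5)='.' (+4 fires, +3 burnt)
Step 5: cell (3,5)='.' (+3 fires, +4 burnt)
Step 6: cell (3,5)='.' (+1 fires, +3 burnt)
Step 7: cell (3,5)='.' (+0 fires, +1 burnt)
  fire out at step 7

3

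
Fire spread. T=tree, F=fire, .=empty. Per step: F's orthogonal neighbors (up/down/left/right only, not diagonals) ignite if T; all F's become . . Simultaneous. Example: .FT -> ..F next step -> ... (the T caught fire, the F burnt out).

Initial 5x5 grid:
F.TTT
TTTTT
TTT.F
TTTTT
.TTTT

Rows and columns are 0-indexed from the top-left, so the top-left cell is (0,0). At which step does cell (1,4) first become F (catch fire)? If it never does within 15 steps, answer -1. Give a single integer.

Step 1: cell (1,4)='F' (+3 fires, +2 burnt)
  -> target ignites at step 1
Step 2: cell (1,4)='.' (+6 fires, +3 burnt)
Step 3: cell (1,4)='.' (+6 fires, +6 burnt)
Step 4: cell (1,4)='.' (+4 fires, +6 burnt)
Step 5: cell (1,4)='.' (+1 fires, +4 burnt)
Step 6: cell (1,4)='.' (+0 fires, +1 burnt)
  fire out at step 6

1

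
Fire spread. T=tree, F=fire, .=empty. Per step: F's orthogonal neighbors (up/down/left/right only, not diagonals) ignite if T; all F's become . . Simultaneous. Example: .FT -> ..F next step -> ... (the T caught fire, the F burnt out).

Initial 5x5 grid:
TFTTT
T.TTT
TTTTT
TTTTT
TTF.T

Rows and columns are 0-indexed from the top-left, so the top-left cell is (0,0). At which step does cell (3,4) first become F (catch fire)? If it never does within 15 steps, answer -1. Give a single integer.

Step 1: cell (3,4)='T' (+4 fires, +2 burnt)
Step 2: cell (3,4)='T' (+7 fires, +4 burnt)
Step 3: cell (3,4)='F' (+7 fires, +7 burnt)
  -> target ignites at step 3
Step 4: cell (3,4)='.' (+3 fires, +7 burnt)
Step 5: cell (3,4)='.' (+0 fires, +3 burnt)
  fire out at step 5

3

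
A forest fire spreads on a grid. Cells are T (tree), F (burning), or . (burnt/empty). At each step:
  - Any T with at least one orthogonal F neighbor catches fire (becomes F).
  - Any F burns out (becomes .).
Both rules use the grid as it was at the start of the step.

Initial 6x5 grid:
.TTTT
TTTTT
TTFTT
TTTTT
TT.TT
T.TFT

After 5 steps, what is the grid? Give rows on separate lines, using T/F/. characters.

Step 1: 7 trees catch fire, 2 burn out
  .TTTT
  TTFTT
  TF.FT
  TTFTT
  TT.FT
  T.F.F
Step 2: 8 trees catch fire, 7 burn out
  .TFTT
  TF.FT
  F...F
  TF.FT
  TT..F
  T....
Step 3: 7 trees catch fire, 8 burn out
  .F.FT
  F...F
  .....
  F...F
  TF...
  T....
Step 4: 2 trees catch fire, 7 burn out
  ....F
  .....
  .....
  .....
  F....
  T....
Step 5: 1 trees catch fire, 2 burn out
  .....
  .....
  .....
  .....
  .....
  F....

.....
.....
.....
.....
.....
F....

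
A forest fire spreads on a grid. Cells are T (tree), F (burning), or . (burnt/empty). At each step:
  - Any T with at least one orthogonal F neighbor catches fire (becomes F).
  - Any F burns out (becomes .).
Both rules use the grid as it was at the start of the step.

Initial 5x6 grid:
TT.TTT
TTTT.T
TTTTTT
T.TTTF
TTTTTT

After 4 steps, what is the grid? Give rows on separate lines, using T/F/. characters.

Step 1: 3 trees catch fire, 1 burn out
  TT.TTT
  TTTT.T
  TTTTTF
  T.TTF.
  TTTTTF
Step 2: 4 trees catch fire, 3 burn out
  TT.TTT
  TTTT.F
  TTTTF.
  T.TF..
  TTTTF.
Step 3: 4 trees catch fire, 4 burn out
  TT.TTF
  TTTT..
  TTTF..
  T.F...
  TTTF..
Step 4: 4 trees catch fire, 4 burn out
  TT.TF.
  TTTF..
  TTF...
  T.....
  TTF...

TT.TF.
TTTF..
TTF...
T.....
TTF...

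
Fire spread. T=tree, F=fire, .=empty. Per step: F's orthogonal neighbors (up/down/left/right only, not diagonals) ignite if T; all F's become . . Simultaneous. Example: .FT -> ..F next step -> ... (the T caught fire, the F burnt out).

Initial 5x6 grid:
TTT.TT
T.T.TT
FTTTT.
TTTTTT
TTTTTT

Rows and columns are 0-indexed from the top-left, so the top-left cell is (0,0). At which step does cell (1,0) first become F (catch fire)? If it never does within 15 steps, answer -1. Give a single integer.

Step 1: cell (1,0)='F' (+3 fires, +1 burnt)
  -> target ignites at step 1
Step 2: cell (1,0)='.' (+4 fires, +3 burnt)
Step 3: cell (1,0)='.' (+5 fires, +4 burnt)
Step 4: cell (1,0)='.' (+4 fires, +5 burnt)
Step 5: cell (1,0)='.' (+3 fires, +4 burnt)
Step 6: cell (1,0)='.' (+4 fires, +3 burnt)
Step 7: cell (1,0)='.' (+2 fires, +4 burnt)
Step 8: cell (1,0)='.' (+0 fires, +2 burnt)
  fire out at step 8

1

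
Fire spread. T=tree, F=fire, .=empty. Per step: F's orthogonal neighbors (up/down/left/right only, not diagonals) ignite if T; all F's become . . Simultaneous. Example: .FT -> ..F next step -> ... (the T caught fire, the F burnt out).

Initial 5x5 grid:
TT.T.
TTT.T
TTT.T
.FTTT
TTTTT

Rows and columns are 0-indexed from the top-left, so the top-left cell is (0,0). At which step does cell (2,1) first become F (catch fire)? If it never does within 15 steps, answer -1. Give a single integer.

Step 1: cell (2,1)='F' (+3 fires, +1 burnt)
  -> target ignites at step 1
Step 2: cell (2,1)='.' (+6 fires, +3 burnt)
Step 3: cell (2,1)='.' (+5 fires, +6 burnt)
Step 4: cell (2,1)='.' (+3 fires, +5 burnt)
Step 5: cell (2,1)='.' (+1 fires, +3 burnt)
Step 6: cell (2,1)='.' (+0 fires, +1 burnt)
  fire out at step 6

1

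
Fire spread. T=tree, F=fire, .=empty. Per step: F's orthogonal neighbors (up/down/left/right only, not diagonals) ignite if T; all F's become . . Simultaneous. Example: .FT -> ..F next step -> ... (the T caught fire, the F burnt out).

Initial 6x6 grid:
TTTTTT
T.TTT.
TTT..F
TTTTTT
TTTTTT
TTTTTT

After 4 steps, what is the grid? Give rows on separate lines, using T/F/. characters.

Step 1: 1 trees catch fire, 1 burn out
  TTTTTT
  T.TTT.
  TTT...
  TTTTTF
  TTTTTT
  TTTTTT
Step 2: 2 trees catch fire, 1 burn out
  TTTTTT
  T.TTT.
  TTT...
  TTTTF.
  TTTTTF
  TTTTTT
Step 3: 3 trees catch fire, 2 burn out
  TTTTTT
  T.TTT.
  TTT...
  TTTF..
  TTTTF.
  TTTTTF
Step 4: 3 trees catch fire, 3 burn out
  TTTTTT
  T.TTT.
  TTT...
  TTF...
  TTTF..
  TTTTF.

TTTTTT
T.TTT.
TTT...
TTF...
TTTF..
TTTTF.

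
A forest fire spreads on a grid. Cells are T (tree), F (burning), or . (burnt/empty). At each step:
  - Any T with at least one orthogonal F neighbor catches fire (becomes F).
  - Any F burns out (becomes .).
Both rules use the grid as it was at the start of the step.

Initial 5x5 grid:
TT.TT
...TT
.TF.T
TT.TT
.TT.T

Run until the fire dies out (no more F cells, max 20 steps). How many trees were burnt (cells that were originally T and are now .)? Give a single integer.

Answer: 5

Derivation:
Step 1: +1 fires, +1 burnt (F count now 1)
Step 2: +1 fires, +1 burnt (F count now 1)
Step 3: +2 fires, +1 burnt (F count now 2)
Step 4: +1 fires, +2 burnt (F count now 1)
Step 5: +0 fires, +1 burnt (F count now 0)
Fire out after step 5
Initially T: 15, now '.': 15
Total burnt (originally-T cells now '.'): 5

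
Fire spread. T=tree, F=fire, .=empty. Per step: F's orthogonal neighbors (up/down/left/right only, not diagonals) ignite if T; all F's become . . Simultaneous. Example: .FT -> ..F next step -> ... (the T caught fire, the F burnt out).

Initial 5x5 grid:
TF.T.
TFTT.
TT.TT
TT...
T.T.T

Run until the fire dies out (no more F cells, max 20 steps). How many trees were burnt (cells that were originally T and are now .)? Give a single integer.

Step 1: +4 fires, +2 burnt (F count now 4)
Step 2: +3 fires, +4 burnt (F count now 3)
Step 3: +3 fires, +3 burnt (F count now 3)
Step 4: +2 fires, +3 burnt (F count now 2)
Step 5: +0 fires, +2 burnt (F count now 0)
Fire out after step 5
Initially T: 14, now '.': 23
Total burnt (originally-T cells now '.'): 12

Answer: 12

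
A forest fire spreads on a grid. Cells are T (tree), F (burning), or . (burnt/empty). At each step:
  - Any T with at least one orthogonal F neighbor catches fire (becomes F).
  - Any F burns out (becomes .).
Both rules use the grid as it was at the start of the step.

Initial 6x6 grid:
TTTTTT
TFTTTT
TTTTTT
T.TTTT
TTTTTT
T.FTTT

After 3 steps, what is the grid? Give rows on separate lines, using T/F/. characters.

Step 1: 6 trees catch fire, 2 burn out
  TFTTTT
  F.FTTT
  TFTTTT
  T.TTTT
  TTFTTT
  T..FTT
Step 2: 9 trees catch fire, 6 burn out
  F.FTTT
  ...FTT
  F.FTTT
  T.FTTT
  TF.FTT
  T...FT
Step 3: 8 trees catch fire, 9 burn out
  ...FTT
  ....FT
  ...FTT
  F..FTT
  F...FT
  T....F

...FTT
....FT
...FTT
F..FTT
F...FT
T....F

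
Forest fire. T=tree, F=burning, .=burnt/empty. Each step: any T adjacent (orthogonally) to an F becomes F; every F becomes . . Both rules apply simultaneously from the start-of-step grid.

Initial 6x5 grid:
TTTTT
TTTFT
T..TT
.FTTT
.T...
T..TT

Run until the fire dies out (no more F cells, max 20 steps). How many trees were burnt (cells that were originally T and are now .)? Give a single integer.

Step 1: +6 fires, +2 burnt (F count now 6)
Step 2: +5 fires, +6 burnt (F count now 5)
Step 3: +3 fires, +5 burnt (F count now 3)
Step 4: +2 fires, +3 burnt (F count now 2)
Step 5: +0 fires, +2 burnt (F count now 0)
Fire out after step 5
Initially T: 19, now '.': 27
Total burnt (originally-T cells now '.'): 16

Answer: 16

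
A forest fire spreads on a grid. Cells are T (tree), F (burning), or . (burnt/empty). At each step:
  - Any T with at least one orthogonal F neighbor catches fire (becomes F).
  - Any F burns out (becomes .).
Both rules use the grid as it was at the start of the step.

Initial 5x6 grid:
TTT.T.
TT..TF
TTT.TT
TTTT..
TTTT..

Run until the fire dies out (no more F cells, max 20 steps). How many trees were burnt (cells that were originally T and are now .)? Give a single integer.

Step 1: +2 fires, +1 burnt (F count now 2)
Step 2: +2 fires, +2 burnt (F count now 2)
Step 3: +0 fires, +2 burnt (F count now 0)
Fire out after step 3
Initially T: 20, now '.': 14
Total burnt (originally-T cells now '.'): 4

Answer: 4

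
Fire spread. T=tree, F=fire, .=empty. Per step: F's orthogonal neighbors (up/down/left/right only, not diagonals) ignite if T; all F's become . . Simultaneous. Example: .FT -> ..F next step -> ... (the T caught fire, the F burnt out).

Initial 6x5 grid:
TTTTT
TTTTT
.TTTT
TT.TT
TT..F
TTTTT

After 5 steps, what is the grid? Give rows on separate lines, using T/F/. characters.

Step 1: 2 trees catch fire, 1 burn out
  TTTTT
  TTTTT
  .TTTT
  TT.TF
  TT...
  TTTTF
Step 2: 3 trees catch fire, 2 burn out
  TTTTT
  TTTTT
  .TTTF
  TT.F.
  TT...
  TTTF.
Step 3: 3 trees catch fire, 3 burn out
  TTTTT
  TTTTF
  .TTF.
  TT...
  TT...
  TTF..
Step 4: 4 trees catch fire, 3 burn out
  TTTTF
  TTTF.
  .TF..
  TT...
  TT...
  TF...
Step 5: 5 trees catch fire, 4 burn out
  TTTF.
  TTF..
  .F...
  TT...
  TF...
  F....

TTTF.
TTF..
.F...
TT...
TF...
F....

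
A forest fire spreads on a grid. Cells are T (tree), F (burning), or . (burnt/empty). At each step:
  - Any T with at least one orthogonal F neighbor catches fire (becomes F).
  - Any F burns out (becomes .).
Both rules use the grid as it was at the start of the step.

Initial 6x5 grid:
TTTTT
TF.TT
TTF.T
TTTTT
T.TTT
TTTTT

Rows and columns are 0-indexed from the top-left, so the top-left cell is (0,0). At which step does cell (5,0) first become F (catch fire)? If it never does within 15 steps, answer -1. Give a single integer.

Step 1: cell (5,0)='T' (+4 fires, +2 burnt)
Step 2: cell (5,0)='T' (+6 fires, +4 burnt)
Step 3: cell (5,0)='T' (+5 fires, +6 burnt)
Step 4: cell (5,0)='T' (+7 fires, +5 burnt)
Step 5: cell (5,0)='F' (+3 fires, +7 burnt)
  -> target ignites at step 5
Step 6: cell (5,0)='.' (+0 fires, +3 burnt)
  fire out at step 6

5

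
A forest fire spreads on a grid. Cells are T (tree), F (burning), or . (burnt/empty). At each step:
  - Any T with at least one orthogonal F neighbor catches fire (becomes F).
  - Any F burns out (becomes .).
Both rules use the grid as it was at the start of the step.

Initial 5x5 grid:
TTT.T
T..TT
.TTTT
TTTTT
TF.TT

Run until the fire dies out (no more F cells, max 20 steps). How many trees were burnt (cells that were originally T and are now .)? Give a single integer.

Step 1: +2 fires, +1 burnt (F count now 2)
Step 2: +3 fires, +2 burnt (F count now 3)
Step 3: +2 fires, +3 burnt (F count now 2)
Step 4: +3 fires, +2 burnt (F count now 3)
Step 5: +3 fires, +3 burnt (F count now 3)
Step 6: +1 fires, +3 burnt (F count now 1)
Step 7: +1 fires, +1 burnt (F count now 1)
Step 8: +0 fires, +1 burnt (F count now 0)
Fire out after step 8
Initially T: 19, now '.': 21
Total burnt (originally-T cells now '.'): 15

Answer: 15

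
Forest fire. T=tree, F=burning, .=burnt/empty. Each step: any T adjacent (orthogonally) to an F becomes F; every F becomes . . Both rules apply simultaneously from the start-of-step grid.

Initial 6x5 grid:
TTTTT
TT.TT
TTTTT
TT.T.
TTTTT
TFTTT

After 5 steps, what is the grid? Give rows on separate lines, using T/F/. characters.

Step 1: 3 trees catch fire, 1 burn out
  TTTTT
  TT.TT
  TTTTT
  TT.T.
  TFTTT
  F.FTT
Step 2: 4 trees catch fire, 3 burn out
  TTTTT
  TT.TT
  TTTTT
  TF.T.
  F.FTT
  ...FT
Step 3: 4 trees catch fire, 4 burn out
  TTTTT
  TT.TT
  TFTTT
  F..T.
  ...FT
  ....F
Step 4: 5 trees catch fire, 4 burn out
  TTTTT
  TF.TT
  F.FTT
  ...F.
  ....F
  .....
Step 5: 3 trees catch fire, 5 burn out
  TFTTT
  F..TT
  ...FT
  .....
  .....
  .....

TFTTT
F..TT
...FT
.....
.....
.....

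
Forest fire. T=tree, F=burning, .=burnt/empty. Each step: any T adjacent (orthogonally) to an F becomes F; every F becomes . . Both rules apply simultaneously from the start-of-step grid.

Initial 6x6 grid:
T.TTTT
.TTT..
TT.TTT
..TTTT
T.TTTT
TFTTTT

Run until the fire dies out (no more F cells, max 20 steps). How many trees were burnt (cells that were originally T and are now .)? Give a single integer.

Step 1: +2 fires, +1 burnt (F count now 2)
Step 2: +3 fires, +2 burnt (F count now 3)
Step 3: +3 fires, +3 burnt (F count now 3)
Step 4: +3 fires, +3 burnt (F count now 3)
Step 5: +3 fires, +3 burnt (F count now 3)
Step 6: +3 fires, +3 burnt (F count now 3)
Step 7: +3 fires, +3 burnt (F count now 3)
Step 8: +3 fires, +3 burnt (F count now 3)
Step 9: +2 fires, +3 burnt (F count now 2)
Step 10: +1 fires, +2 burnt (F count now 1)
Step 11: +0 fires, +1 burnt (F count now 0)
Fire out after step 11
Initially T: 27, now '.': 35
Total burnt (originally-T cells now '.'): 26

Answer: 26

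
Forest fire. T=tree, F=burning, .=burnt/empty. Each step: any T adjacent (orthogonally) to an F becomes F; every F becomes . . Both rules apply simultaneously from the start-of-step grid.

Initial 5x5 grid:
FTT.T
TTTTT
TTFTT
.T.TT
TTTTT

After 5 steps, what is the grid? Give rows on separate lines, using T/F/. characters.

Step 1: 5 trees catch fire, 2 burn out
  .FT.T
  FTFTT
  TF.FT
  .T.TT
  TTTTT
Step 2: 7 trees catch fire, 5 burn out
  ..F.T
  .F.FT
  F...F
  .F.FT
  TTTTT
Step 3: 4 trees catch fire, 7 burn out
  ....T
  ....F
  .....
  ....F
  TFTFT
Step 4: 4 trees catch fire, 4 burn out
  ....F
  .....
  .....
  .....
  F.F.F
Step 5: 0 trees catch fire, 4 burn out
  .....
  .....
  .....
  .....
  .....

.....
.....
.....
.....
.....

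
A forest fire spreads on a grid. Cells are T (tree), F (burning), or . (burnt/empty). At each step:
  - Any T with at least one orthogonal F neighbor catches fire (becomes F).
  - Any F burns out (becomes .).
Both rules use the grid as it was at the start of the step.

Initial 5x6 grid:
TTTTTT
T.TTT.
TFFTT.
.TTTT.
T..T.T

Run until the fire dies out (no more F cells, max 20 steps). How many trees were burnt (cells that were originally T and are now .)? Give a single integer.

Step 1: +5 fires, +2 burnt (F count now 5)
Step 2: +5 fires, +5 burnt (F count now 5)
Step 3: +6 fires, +5 burnt (F count now 6)
Step 4: +1 fires, +6 burnt (F count now 1)
Step 5: +1 fires, +1 burnt (F count now 1)
Step 6: +0 fires, +1 burnt (F count now 0)
Fire out after step 6
Initially T: 20, now '.': 28
Total burnt (originally-T cells now '.'): 18

Answer: 18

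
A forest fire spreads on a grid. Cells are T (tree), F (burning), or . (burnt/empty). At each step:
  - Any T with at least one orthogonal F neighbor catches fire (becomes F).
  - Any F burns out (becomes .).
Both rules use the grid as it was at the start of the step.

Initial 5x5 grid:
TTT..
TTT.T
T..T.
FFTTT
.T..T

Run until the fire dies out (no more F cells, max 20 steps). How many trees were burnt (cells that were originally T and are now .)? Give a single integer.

Answer: 13

Derivation:
Step 1: +3 fires, +2 burnt (F count now 3)
Step 2: +2 fires, +3 burnt (F count now 2)
Step 3: +4 fires, +2 burnt (F count now 4)
Step 4: +3 fires, +4 burnt (F count now 3)
Step 5: +1 fires, +3 burnt (F count now 1)
Step 6: +0 fires, +1 burnt (F count now 0)
Fire out after step 6
Initially T: 14, now '.': 24
Total burnt (originally-T cells now '.'): 13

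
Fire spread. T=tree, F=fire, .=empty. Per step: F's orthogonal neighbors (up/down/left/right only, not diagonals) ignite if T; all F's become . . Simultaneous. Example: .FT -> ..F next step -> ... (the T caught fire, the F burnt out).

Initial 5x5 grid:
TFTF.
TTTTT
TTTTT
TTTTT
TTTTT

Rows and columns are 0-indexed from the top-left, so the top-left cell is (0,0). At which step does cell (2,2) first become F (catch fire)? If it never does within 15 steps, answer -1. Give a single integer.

Step 1: cell (2,2)='T' (+4 fires, +2 burnt)
Step 2: cell (2,2)='T' (+5 fires, +4 burnt)
Step 3: cell (2,2)='F' (+5 fires, +5 burnt)
  -> target ignites at step 3
Step 4: cell (2,2)='.' (+5 fires, +5 burnt)
Step 5: cell (2,2)='.' (+3 fires, +5 burnt)
Step 6: cell (2,2)='.' (+0 fires, +3 burnt)
  fire out at step 6

3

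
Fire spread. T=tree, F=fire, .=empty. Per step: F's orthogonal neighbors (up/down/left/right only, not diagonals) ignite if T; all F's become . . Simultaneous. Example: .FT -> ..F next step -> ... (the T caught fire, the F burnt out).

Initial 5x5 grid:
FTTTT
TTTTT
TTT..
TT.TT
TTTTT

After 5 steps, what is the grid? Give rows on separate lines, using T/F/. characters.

Step 1: 2 trees catch fire, 1 burn out
  .FTTT
  FTTTT
  TTT..
  TT.TT
  TTTTT
Step 2: 3 trees catch fire, 2 burn out
  ..FTT
  .FTTT
  FTT..
  TT.TT
  TTTTT
Step 3: 4 trees catch fire, 3 burn out
  ...FT
  ..FTT
  .FT..
  FT.TT
  TTTTT
Step 4: 5 trees catch fire, 4 burn out
  ....F
  ...FT
  ..F..
  .F.TT
  FTTTT
Step 5: 2 trees catch fire, 5 burn out
  .....
  ....F
  .....
  ...TT
  .FTTT

.....
....F
.....
...TT
.FTTT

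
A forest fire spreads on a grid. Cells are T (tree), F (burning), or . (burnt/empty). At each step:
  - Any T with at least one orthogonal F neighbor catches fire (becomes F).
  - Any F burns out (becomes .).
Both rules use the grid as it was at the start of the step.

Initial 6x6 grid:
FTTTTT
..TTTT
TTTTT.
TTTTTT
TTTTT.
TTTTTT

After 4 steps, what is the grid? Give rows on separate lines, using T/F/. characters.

Step 1: 1 trees catch fire, 1 burn out
  .FTTTT
  ..TTTT
  TTTTT.
  TTTTTT
  TTTTT.
  TTTTTT
Step 2: 1 trees catch fire, 1 burn out
  ..FTTT
  ..TTTT
  TTTTT.
  TTTTTT
  TTTTT.
  TTTTTT
Step 3: 2 trees catch fire, 1 burn out
  ...FTT
  ..FTTT
  TTTTT.
  TTTTTT
  TTTTT.
  TTTTTT
Step 4: 3 trees catch fire, 2 burn out
  ....FT
  ...FTT
  TTFTT.
  TTTTTT
  TTTTT.
  TTTTTT

....FT
...FTT
TTFTT.
TTTTTT
TTTTT.
TTTTTT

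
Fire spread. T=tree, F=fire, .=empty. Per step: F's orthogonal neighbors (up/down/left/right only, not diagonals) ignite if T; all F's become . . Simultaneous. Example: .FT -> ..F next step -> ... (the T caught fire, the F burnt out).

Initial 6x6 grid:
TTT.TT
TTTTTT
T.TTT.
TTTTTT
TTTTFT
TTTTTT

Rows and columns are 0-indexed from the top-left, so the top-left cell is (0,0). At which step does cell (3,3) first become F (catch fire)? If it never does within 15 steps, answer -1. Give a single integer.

Step 1: cell (3,3)='T' (+4 fires, +1 burnt)
Step 2: cell (3,3)='F' (+6 fires, +4 burnt)
  -> target ignites at step 2
Step 3: cell (3,3)='.' (+5 fires, +6 burnt)
Step 4: cell (3,3)='.' (+7 fires, +5 burnt)
Step 5: cell (3,3)='.' (+4 fires, +7 burnt)
Step 6: cell (3,3)='.' (+3 fires, +4 burnt)
Step 7: cell (3,3)='.' (+2 fires, +3 burnt)
Step 8: cell (3,3)='.' (+1 fires, +2 burnt)
Step 9: cell (3,3)='.' (+0 fires, +1 burnt)
  fire out at step 9

2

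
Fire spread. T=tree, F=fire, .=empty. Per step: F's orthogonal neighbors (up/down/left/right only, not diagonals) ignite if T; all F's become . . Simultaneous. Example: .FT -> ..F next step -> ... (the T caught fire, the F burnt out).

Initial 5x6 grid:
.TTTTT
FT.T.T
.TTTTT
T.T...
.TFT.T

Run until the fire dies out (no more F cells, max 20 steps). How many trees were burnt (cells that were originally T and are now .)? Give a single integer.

Step 1: +4 fires, +2 burnt (F count now 4)
Step 2: +3 fires, +4 burnt (F count now 3)
Step 3: +2 fires, +3 burnt (F count now 2)
Step 4: +3 fires, +2 burnt (F count now 3)
Step 5: +2 fires, +3 burnt (F count now 2)
Step 6: +2 fires, +2 burnt (F count now 2)
Step 7: +0 fires, +2 burnt (F count now 0)
Fire out after step 7
Initially T: 18, now '.': 28
Total burnt (originally-T cells now '.'): 16

Answer: 16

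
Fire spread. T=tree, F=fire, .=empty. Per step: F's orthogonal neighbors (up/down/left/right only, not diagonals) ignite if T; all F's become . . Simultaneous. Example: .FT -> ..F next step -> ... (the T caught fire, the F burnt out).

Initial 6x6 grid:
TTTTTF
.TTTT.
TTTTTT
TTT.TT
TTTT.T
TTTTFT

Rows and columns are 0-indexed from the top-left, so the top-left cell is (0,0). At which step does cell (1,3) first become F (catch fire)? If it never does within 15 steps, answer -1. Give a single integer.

Step 1: cell (1,3)='T' (+3 fires, +2 burnt)
Step 2: cell (1,3)='T' (+5 fires, +3 burnt)
Step 3: cell (1,3)='F' (+6 fires, +5 burnt)
  -> target ignites at step 3
Step 4: cell (1,3)='.' (+8 fires, +6 burnt)
Step 5: cell (1,3)='.' (+5 fires, +8 burnt)
Step 6: cell (1,3)='.' (+2 fires, +5 burnt)
Step 7: cell (1,3)='.' (+1 fires, +2 burnt)
Step 8: cell (1,3)='.' (+0 fires, +1 burnt)
  fire out at step 8

3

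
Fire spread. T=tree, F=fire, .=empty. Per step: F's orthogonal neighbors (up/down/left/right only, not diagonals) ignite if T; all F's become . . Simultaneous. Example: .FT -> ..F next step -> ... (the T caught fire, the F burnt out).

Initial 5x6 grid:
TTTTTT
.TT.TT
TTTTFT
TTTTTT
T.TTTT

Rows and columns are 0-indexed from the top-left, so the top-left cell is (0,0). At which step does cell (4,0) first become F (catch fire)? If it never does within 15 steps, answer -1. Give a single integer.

Step 1: cell (4,0)='T' (+4 fires, +1 burnt)
Step 2: cell (4,0)='T' (+6 fires, +4 burnt)
Step 3: cell (4,0)='T' (+7 fires, +6 burnt)
Step 4: cell (4,0)='T' (+5 fires, +7 burnt)
Step 5: cell (4,0)='T' (+2 fires, +5 burnt)
Step 6: cell (4,0)='F' (+2 fires, +2 burnt)
  -> target ignites at step 6
Step 7: cell (4,0)='.' (+0 fires, +2 burnt)
  fire out at step 7

6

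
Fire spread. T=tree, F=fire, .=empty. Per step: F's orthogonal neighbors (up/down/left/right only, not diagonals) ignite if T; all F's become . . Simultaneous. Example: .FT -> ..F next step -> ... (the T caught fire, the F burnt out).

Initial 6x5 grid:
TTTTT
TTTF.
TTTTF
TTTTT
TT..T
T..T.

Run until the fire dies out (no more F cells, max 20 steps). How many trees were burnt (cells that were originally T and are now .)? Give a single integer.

Answer: 21

Derivation:
Step 1: +4 fires, +2 burnt (F count now 4)
Step 2: +6 fires, +4 burnt (F count now 6)
Step 3: +4 fires, +6 burnt (F count now 4)
Step 4: +3 fires, +4 burnt (F count now 3)
Step 5: +2 fires, +3 burnt (F count now 2)
Step 6: +1 fires, +2 burnt (F count now 1)
Step 7: +1 fires, +1 burnt (F count now 1)
Step 8: +0 fires, +1 burnt (F count now 0)
Fire out after step 8
Initially T: 22, now '.': 29
Total burnt (originally-T cells now '.'): 21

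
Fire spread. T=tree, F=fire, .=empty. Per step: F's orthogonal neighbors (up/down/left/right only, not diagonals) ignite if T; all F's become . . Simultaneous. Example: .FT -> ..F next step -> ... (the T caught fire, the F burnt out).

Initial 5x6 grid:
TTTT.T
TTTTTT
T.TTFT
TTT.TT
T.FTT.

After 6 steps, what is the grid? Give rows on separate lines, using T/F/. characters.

Step 1: 6 trees catch fire, 2 burn out
  TTTT.T
  TTTTFT
  T.TF.F
  TTF.FT
  T..FT.
Step 2: 6 trees catch fire, 6 burn out
  TTTT.T
  TTTF.F
  T.F...
  TF...F
  T...F.
Step 3: 4 trees catch fire, 6 burn out
  TTTF.F
  TTF...
  T.....
  F.....
  T.....
Step 4: 4 trees catch fire, 4 burn out
  TTF...
  TF....
  F.....
  ......
  F.....
Step 5: 2 trees catch fire, 4 burn out
  TF....
  F.....
  ......
  ......
  ......
Step 6: 1 trees catch fire, 2 burn out
  F.....
  ......
  ......
  ......
  ......

F.....
......
......
......
......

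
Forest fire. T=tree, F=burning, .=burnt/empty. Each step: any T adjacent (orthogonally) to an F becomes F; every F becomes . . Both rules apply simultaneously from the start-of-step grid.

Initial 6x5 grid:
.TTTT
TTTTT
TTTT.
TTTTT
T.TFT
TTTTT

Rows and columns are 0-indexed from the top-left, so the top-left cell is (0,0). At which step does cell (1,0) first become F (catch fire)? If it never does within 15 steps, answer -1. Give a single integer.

Step 1: cell (1,0)='T' (+4 fires, +1 burnt)
Step 2: cell (1,0)='T' (+5 fires, +4 burnt)
Step 3: cell (1,0)='T' (+4 fires, +5 burnt)
Step 4: cell (1,0)='T' (+6 fires, +4 burnt)
Step 5: cell (1,0)='T' (+5 fires, +6 burnt)
Step 6: cell (1,0)='F' (+2 fires, +5 burnt)
  -> target ignites at step 6
Step 7: cell (1,0)='.' (+0 fires, +2 burnt)
  fire out at step 7

6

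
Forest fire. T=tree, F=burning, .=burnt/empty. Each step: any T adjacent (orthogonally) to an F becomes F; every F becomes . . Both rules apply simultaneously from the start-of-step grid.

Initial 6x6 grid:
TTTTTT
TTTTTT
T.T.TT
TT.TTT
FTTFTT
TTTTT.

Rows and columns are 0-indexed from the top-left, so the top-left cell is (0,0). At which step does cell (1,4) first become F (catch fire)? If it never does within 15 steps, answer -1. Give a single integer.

Step 1: cell (1,4)='T' (+7 fires, +2 burnt)
Step 2: cell (1,4)='T' (+7 fires, +7 burnt)
Step 3: cell (1,4)='T' (+3 fires, +7 burnt)
Step 4: cell (1,4)='F' (+4 fires, +3 burnt)
  -> target ignites at step 4
Step 5: cell (1,4)='.' (+5 fires, +4 burnt)
Step 6: cell (1,4)='.' (+4 fires, +5 burnt)
Step 7: cell (1,4)='.' (+0 fires, +4 burnt)
  fire out at step 7

4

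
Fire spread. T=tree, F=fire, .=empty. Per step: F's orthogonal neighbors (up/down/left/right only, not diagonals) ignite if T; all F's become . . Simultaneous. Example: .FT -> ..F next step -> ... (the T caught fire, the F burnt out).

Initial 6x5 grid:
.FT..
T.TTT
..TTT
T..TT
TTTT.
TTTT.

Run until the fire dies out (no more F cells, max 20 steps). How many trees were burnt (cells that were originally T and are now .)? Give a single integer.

Answer: 18

Derivation:
Step 1: +1 fires, +1 burnt (F count now 1)
Step 2: +1 fires, +1 burnt (F count now 1)
Step 3: +2 fires, +1 burnt (F count now 2)
Step 4: +2 fires, +2 burnt (F count now 2)
Step 5: +2 fires, +2 burnt (F count now 2)
Step 6: +2 fires, +2 burnt (F count now 2)
Step 7: +2 fires, +2 burnt (F count now 2)
Step 8: +2 fires, +2 burnt (F count now 2)
Step 9: +2 fires, +2 burnt (F count now 2)
Step 10: +2 fires, +2 burnt (F count now 2)
Step 11: +0 fires, +2 burnt (F count now 0)
Fire out after step 11
Initially T: 19, now '.': 29
Total burnt (originally-T cells now '.'): 18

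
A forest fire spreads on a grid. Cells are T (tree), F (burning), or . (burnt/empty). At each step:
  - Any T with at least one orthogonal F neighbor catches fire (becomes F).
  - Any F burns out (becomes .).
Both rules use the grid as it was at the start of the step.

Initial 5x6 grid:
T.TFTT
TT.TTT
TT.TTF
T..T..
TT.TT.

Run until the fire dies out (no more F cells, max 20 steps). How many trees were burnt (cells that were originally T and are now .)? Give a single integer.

Step 1: +5 fires, +2 burnt (F count now 5)
Step 2: +3 fires, +5 burnt (F count now 3)
Step 3: +1 fires, +3 burnt (F count now 1)
Step 4: +1 fires, +1 burnt (F count now 1)
Step 5: +1 fires, +1 burnt (F count now 1)
Step 6: +0 fires, +1 burnt (F count now 0)
Fire out after step 6
Initially T: 19, now '.': 22
Total burnt (originally-T cells now '.'): 11

Answer: 11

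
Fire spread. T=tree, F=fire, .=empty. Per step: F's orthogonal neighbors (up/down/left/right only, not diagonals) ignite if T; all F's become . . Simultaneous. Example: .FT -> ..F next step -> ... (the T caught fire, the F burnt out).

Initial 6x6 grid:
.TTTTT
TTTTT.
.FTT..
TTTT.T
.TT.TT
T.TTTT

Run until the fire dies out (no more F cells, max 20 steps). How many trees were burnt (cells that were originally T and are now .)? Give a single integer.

Step 1: +3 fires, +1 burnt (F count now 3)
Step 2: +7 fires, +3 burnt (F count now 7)
Step 3: +4 fires, +7 burnt (F count now 4)
Step 4: +3 fires, +4 burnt (F count now 3)
Step 5: +2 fires, +3 burnt (F count now 2)
Step 6: +2 fires, +2 burnt (F count now 2)
Step 7: +2 fires, +2 burnt (F count now 2)
Step 8: +1 fires, +2 burnt (F count now 1)
Step 9: +1 fires, +1 burnt (F count now 1)
Step 10: +0 fires, +1 burnt (F count now 0)
Fire out after step 10
Initially T: 26, now '.': 35
Total burnt (originally-T cells now '.'): 25

Answer: 25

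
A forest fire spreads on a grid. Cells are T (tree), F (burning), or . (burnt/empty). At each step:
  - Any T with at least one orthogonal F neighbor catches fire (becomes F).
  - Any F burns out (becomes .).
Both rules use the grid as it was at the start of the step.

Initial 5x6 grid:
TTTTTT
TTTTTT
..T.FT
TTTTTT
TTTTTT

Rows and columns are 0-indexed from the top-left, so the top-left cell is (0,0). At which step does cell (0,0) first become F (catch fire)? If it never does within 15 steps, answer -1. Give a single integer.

Step 1: cell (0,0)='T' (+3 fires, +1 burnt)
Step 2: cell (0,0)='T' (+6 fires, +3 burnt)
Step 3: cell (0,0)='T' (+6 fires, +6 burnt)
Step 4: cell (0,0)='T' (+5 fires, +6 burnt)
Step 5: cell (0,0)='T' (+4 fires, +5 burnt)
Step 6: cell (0,0)='F' (+2 fires, +4 burnt)
  -> target ignites at step 6
Step 7: cell (0,0)='.' (+0 fires, +2 burnt)
  fire out at step 7

6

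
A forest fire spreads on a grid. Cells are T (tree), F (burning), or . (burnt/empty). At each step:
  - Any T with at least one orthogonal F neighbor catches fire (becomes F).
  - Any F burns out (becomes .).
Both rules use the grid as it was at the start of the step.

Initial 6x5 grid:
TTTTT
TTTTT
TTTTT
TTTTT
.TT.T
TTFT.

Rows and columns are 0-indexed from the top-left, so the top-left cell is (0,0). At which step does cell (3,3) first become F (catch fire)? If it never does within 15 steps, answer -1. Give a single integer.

Step 1: cell (3,3)='T' (+3 fires, +1 burnt)
Step 2: cell (3,3)='T' (+3 fires, +3 burnt)
Step 3: cell (3,3)='F' (+3 fires, +3 burnt)
  -> target ignites at step 3
Step 4: cell (3,3)='.' (+5 fires, +3 burnt)
Step 5: cell (3,3)='.' (+6 fires, +5 burnt)
Step 6: cell (3,3)='.' (+4 fires, +6 burnt)
Step 7: cell (3,3)='.' (+2 fires, +4 burnt)
Step 8: cell (3,3)='.' (+0 fires, +2 burnt)
  fire out at step 8

3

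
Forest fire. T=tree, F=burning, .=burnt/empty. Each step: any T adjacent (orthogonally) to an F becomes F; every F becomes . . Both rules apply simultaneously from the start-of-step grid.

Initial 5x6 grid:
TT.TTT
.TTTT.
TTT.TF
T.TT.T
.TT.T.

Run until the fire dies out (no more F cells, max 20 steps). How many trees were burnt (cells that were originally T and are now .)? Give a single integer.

Step 1: +2 fires, +1 burnt (F count now 2)
Step 2: +1 fires, +2 burnt (F count now 1)
Step 3: +2 fires, +1 burnt (F count now 2)
Step 4: +3 fires, +2 burnt (F count now 3)
Step 5: +2 fires, +3 burnt (F count now 2)
Step 6: +3 fires, +2 burnt (F count now 3)
Step 7: +4 fires, +3 burnt (F count now 4)
Step 8: +2 fires, +4 burnt (F count now 2)
Step 9: +0 fires, +2 burnt (F count now 0)
Fire out after step 9
Initially T: 20, now '.': 29
Total burnt (originally-T cells now '.'): 19

Answer: 19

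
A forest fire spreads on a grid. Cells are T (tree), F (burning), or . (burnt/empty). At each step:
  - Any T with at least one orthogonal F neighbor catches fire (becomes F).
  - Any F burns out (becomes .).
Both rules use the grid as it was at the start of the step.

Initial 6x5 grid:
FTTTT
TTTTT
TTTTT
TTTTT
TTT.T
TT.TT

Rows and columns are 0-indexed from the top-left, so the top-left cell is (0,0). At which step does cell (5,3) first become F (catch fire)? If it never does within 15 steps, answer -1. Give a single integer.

Step 1: cell (5,3)='T' (+2 fires, +1 burnt)
Step 2: cell (5,3)='T' (+3 fires, +2 burnt)
Step 3: cell (5,3)='T' (+4 fires, +3 burnt)
Step 4: cell (5,3)='T' (+5 fires, +4 burnt)
Step 5: cell (5,3)='T' (+5 fires, +5 burnt)
Step 6: cell (5,3)='T' (+4 fires, +5 burnt)
Step 7: cell (5,3)='T' (+1 fires, +4 burnt)
Step 8: cell (5,3)='T' (+1 fires, +1 burnt)
Step 9: cell (5,3)='T' (+1 fires, +1 burnt)
Step 10: cell (5,3)='F' (+1 fires, +1 burnt)
  -> target ignites at step 10
Step 11: cell (5,3)='.' (+0 fires, +1 burnt)
  fire out at step 11

10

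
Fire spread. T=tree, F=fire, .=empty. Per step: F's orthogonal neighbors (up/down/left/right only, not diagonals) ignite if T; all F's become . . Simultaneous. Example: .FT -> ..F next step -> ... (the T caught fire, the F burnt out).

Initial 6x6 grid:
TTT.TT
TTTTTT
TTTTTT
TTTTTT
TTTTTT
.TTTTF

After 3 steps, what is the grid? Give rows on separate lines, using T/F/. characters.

Step 1: 2 trees catch fire, 1 burn out
  TTT.TT
  TTTTTT
  TTTTTT
  TTTTTT
  TTTTTF
  .TTTF.
Step 2: 3 trees catch fire, 2 burn out
  TTT.TT
  TTTTTT
  TTTTTT
  TTTTTF
  TTTTF.
  .TTF..
Step 3: 4 trees catch fire, 3 burn out
  TTT.TT
  TTTTTT
  TTTTTF
  TTTTF.
  TTTF..
  .TF...

TTT.TT
TTTTTT
TTTTTF
TTTTF.
TTTF..
.TF...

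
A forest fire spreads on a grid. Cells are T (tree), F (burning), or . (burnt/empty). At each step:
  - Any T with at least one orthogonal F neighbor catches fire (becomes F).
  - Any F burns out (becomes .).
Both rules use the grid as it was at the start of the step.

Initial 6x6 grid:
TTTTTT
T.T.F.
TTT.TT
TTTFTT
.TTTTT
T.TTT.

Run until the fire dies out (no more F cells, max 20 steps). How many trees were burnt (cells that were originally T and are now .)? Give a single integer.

Answer: 26

Derivation:
Step 1: +5 fires, +2 burnt (F count now 5)
Step 2: +9 fires, +5 burnt (F count now 9)
Step 3: +8 fires, +9 burnt (F count now 8)
Step 4: +2 fires, +8 burnt (F count now 2)
Step 5: +2 fires, +2 burnt (F count now 2)
Step 6: +0 fires, +2 burnt (F count now 0)
Fire out after step 6
Initially T: 27, now '.': 35
Total burnt (originally-T cells now '.'): 26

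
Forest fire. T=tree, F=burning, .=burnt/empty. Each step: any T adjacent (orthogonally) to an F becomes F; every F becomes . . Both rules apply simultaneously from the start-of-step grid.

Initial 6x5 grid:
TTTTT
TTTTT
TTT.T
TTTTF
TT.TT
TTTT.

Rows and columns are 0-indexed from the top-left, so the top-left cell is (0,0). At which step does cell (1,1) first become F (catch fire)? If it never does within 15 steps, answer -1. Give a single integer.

Step 1: cell (1,1)='T' (+3 fires, +1 burnt)
Step 2: cell (1,1)='T' (+3 fires, +3 burnt)
Step 3: cell (1,1)='T' (+5 fires, +3 burnt)
Step 4: cell (1,1)='T' (+6 fires, +5 burnt)
Step 5: cell (1,1)='F' (+5 fires, +6 burnt)
  -> target ignites at step 5
Step 6: cell (1,1)='.' (+3 fires, +5 burnt)
Step 7: cell (1,1)='.' (+1 fires, +3 burnt)
Step 8: cell (1,1)='.' (+0 fires, +1 burnt)
  fire out at step 8

5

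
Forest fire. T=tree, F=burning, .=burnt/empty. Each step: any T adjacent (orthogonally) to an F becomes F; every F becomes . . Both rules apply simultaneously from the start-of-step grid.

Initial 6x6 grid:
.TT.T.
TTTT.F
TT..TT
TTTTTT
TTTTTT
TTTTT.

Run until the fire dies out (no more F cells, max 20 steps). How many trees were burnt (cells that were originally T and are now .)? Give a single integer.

Answer: 27

Derivation:
Step 1: +1 fires, +1 burnt (F count now 1)
Step 2: +2 fires, +1 burnt (F count now 2)
Step 3: +2 fires, +2 burnt (F count now 2)
Step 4: +2 fires, +2 burnt (F count now 2)
Step 5: +3 fires, +2 burnt (F count now 3)
Step 6: +3 fires, +3 burnt (F count now 3)
Step 7: +4 fires, +3 burnt (F count now 4)
Step 8: +4 fires, +4 burnt (F count now 4)
Step 9: +4 fires, +4 burnt (F count now 4)
Step 10: +2 fires, +4 burnt (F count now 2)
Step 11: +0 fires, +2 burnt (F count now 0)
Fire out after step 11
Initially T: 28, now '.': 35
Total burnt (originally-T cells now '.'): 27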